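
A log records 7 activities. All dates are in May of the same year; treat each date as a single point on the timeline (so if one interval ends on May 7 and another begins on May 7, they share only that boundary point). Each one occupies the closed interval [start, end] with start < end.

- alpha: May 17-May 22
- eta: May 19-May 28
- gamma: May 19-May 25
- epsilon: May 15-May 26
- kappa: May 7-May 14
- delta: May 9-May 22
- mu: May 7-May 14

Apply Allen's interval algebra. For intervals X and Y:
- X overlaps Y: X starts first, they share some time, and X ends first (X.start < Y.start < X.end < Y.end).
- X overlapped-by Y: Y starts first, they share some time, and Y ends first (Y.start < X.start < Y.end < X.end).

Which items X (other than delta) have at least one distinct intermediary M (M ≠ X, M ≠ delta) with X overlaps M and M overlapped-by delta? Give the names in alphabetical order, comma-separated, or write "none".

alpha, epsilon

Target delta = [May 9, May 22].
Intermediaries M with M overlapped-by delta: epsilon, eta, gamma.
Via epsilon — items with X overlaps epsilon: none.
Via eta — items with X overlaps eta: alpha, epsilon.
Via gamma — items with X overlaps gamma: alpha.
Union: alpha, epsilon.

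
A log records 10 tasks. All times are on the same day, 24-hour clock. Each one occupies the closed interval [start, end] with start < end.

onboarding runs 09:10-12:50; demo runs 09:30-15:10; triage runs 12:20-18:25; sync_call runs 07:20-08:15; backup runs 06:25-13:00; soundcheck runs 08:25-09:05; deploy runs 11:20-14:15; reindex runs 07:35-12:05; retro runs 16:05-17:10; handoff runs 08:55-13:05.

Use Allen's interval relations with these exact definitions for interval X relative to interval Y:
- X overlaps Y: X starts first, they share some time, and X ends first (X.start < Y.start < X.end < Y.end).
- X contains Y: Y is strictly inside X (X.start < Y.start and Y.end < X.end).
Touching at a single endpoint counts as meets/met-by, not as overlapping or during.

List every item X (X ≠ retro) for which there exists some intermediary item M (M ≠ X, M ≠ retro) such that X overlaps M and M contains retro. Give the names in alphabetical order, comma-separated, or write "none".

Target retro = [16:05, 17:10].
Intermediaries M with M contains retro: triage.
Via triage — items with X overlaps triage: backup, demo, deploy, handoff, onboarding.
Union: backup, demo, deploy, handoff, onboarding.

backup, demo, deploy, handoff, onboarding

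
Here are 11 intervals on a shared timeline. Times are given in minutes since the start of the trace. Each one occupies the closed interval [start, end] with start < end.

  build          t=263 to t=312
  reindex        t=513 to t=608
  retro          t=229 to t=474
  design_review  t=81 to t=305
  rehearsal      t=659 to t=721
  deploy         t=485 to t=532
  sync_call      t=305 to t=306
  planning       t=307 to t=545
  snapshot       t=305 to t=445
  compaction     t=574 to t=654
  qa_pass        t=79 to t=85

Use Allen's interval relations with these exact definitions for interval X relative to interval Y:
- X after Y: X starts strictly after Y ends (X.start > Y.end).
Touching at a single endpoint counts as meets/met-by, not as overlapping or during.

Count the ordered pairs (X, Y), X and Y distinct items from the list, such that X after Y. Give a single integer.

Checking all 110 ordered pairs for relation 'after'; matching pairs in alphabetical order:
(build, qa_pass): build after qa_pass ✓
(compaction, build): compaction after build ✓
(compaction, deploy): compaction after deploy ✓
(compaction, design_review): compaction after design_review ✓
(compaction, planning): compaction after planning ✓
(compaction, qa_pass): compaction after qa_pass ✓
(compaction, retro): compaction after retro ✓
(compaction, snapshot): compaction after snapshot ✓
(compaction, sync_call): compaction after sync_call ✓
(deploy, build): deploy after build ✓
(deploy, design_review): deploy after design_review ✓
(deploy, qa_pass): deploy after qa_pass ✓
(deploy, retro): deploy after retro ✓
(deploy, snapshot): deploy after snapshot ✓
(deploy, sync_call): deploy after sync_call ✓
(planning, design_review): planning after design_review ✓
(planning, qa_pass): planning after qa_pass ✓
(planning, sync_call): planning after sync_call ✓
(rehearsal, build): rehearsal after build ✓
(rehearsal, compaction): rehearsal after compaction ✓
(rehearsal, deploy): rehearsal after deploy ✓
(rehearsal, design_review): rehearsal after design_review ✓
(rehearsal, planning): rehearsal after planning ✓
(rehearsal, qa_pass): rehearsal after qa_pass ✓
... plus 13 further pairs not listed.
Count: 37.

37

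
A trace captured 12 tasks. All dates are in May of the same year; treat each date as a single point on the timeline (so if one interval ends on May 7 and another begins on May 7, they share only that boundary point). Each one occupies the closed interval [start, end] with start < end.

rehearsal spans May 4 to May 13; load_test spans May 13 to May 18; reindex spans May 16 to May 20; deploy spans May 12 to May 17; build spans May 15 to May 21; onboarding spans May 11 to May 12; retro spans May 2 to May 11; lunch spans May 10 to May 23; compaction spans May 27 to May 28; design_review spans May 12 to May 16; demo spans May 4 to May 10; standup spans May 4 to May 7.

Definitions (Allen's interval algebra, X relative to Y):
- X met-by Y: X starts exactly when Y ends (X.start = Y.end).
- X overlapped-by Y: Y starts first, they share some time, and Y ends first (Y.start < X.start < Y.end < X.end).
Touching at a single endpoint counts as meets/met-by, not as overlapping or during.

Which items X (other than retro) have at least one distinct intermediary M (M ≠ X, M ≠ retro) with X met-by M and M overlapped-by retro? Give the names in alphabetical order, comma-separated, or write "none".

load_test

Target retro = [May 2, May 11].
Intermediaries M with M overlapped-by retro: lunch, rehearsal.
Via lunch — items with X met-by lunch: none.
Via rehearsal — items with X met-by rehearsal: load_test.
Union: load_test.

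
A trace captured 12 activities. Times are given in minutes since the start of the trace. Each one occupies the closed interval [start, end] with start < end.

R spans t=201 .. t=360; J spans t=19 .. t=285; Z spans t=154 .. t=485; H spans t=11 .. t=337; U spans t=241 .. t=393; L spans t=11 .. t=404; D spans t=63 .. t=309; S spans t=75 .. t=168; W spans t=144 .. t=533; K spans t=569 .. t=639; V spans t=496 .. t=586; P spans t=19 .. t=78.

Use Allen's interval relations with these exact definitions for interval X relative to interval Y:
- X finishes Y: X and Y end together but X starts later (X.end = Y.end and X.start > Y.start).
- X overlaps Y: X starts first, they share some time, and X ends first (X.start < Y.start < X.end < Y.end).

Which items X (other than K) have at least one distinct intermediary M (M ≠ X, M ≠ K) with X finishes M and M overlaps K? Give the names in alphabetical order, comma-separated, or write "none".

Target K = [t=569, t=639].
Intermediaries M with M overlaps K: V.
Via V — items with X finishes V: none.
Union: none.

none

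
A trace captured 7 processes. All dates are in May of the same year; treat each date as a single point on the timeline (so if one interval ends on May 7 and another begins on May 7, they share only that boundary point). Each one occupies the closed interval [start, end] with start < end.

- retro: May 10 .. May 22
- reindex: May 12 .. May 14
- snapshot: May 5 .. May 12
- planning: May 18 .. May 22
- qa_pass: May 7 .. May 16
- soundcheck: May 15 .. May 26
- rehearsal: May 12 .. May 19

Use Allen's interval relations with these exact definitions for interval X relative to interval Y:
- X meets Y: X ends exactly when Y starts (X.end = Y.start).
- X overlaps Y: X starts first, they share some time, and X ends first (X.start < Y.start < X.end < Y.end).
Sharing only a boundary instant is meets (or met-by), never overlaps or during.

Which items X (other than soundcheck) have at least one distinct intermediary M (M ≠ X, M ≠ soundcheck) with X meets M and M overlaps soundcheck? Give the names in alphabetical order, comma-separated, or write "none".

snapshot

Target soundcheck = [May 15, May 26].
Intermediaries M with M overlaps soundcheck: qa_pass, rehearsal, retro.
Via qa_pass — items with X meets qa_pass: none.
Via rehearsal — items with X meets rehearsal: snapshot.
Via retro — items with X meets retro: none.
Union: snapshot.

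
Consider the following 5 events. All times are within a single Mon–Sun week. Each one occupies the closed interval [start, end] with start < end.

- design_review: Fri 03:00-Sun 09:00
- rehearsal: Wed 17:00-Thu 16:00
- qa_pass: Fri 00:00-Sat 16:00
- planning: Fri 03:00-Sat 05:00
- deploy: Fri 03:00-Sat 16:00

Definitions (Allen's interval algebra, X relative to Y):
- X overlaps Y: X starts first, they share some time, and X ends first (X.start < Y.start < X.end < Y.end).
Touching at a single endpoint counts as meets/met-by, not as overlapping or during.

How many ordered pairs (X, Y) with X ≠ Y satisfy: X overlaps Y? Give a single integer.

1

Checking all 20 ordered pairs for relation 'overlaps'; matching pairs in alphabetical order:
(qa_pass, design_review): qa_pass overlaps design_review ✓
Count: 1.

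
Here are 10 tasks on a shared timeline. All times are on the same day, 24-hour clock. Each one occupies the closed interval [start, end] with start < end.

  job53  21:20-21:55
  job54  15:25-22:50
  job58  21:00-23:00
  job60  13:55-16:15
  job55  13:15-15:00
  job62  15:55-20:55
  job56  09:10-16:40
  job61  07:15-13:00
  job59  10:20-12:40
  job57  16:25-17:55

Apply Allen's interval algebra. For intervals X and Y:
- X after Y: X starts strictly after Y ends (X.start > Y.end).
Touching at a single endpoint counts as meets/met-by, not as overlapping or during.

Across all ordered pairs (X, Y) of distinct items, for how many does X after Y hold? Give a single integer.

Checking all 90 ordered pairs for relation 'after'; matching pairs in alphabetical order:
(job53, job55): job53 after job55 ✓
(job53, job56): job53 after job56 ✓
(job53, job57): job53 after job57 ✓
(job53, job59): job53 after job59 ✓
(job53, job60): job53 after job60 ✓
(job53, job61): job53 after job61 ✓
(job53, job62): job53 after job62 ✓
(job54, job55): job54 after job55 ✓
(job54, job59): job54 after job59 ✓
(job54, job61): job54 after job61 ✓
(job55, job59): job55 after job59 ✓
(job55, job61): job55 after job61 ✓
(job57, job55): job57 after job55 ✓
(job57, job59): job57 after job59 ✓
(job57, job60): job57 after job60 ✓
(job57, job61): job57 after job61 ✓
(job58, job55): job58 after job55 ✓
(job58, job56): job58 after job56 ✓
(job58, job57): job58 after job57 ✓
(job58, job59): job58 after job59 ✓
(job58, job60): job58 after job60 ✓
(job58, job61): job58 after job61 ✓
(job58, job62): job58 after job62 ✓
(job60, job59): job60 after job59 ✓
... plus 4 further pairs not listed.
Count: 28.

28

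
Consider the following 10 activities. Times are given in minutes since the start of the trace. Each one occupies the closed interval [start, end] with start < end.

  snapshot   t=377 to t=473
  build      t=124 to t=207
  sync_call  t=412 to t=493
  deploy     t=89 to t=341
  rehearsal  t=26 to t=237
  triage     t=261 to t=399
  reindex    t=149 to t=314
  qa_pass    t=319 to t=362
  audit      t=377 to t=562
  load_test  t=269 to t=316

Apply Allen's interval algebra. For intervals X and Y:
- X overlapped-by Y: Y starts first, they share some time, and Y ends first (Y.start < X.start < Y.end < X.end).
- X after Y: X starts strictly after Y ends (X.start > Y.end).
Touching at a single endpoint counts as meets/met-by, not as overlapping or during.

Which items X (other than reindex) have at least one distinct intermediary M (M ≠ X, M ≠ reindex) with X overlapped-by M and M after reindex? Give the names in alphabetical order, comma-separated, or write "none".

sync_call

Target reindex = [t=149, t=314].
Intermediaries M with M after reindex: audit, qa_pass, snapshot, sync_call.
Via audit — items with X overlapped-by audit: none.
Via qa_pass — items with X overlapped-by qa_pass: none.
Via snapshot — items with X overlapped-by snapshot: sync_call.
Via sync_call — items with X overlapped-by sync_call: none.
Union: sync_call.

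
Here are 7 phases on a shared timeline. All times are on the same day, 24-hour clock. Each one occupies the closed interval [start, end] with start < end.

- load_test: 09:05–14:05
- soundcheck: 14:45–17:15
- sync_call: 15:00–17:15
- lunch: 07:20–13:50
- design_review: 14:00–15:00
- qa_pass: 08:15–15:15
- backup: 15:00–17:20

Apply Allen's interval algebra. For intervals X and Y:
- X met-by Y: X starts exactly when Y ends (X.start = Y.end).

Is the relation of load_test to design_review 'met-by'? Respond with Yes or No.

load_test = [09:05, 14:05], design_review = [14:00, 15:00].
Actual relation of load_test to design_review: overlaps.
Asked whether 'met-by' holds → No.

No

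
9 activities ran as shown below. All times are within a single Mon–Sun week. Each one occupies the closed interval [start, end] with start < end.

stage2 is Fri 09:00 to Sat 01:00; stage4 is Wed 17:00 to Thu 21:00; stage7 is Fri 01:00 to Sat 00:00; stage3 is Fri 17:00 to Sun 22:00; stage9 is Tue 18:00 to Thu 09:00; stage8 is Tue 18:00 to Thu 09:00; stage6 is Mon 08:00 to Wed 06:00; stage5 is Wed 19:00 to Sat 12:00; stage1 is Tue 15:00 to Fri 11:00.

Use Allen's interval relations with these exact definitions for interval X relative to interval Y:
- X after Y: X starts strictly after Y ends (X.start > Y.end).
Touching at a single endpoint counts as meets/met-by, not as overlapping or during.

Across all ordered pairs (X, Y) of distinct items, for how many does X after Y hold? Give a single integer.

15

Checking all 72 ordered pairs for relation 'after'; matching pairs in alphabetical order:
(stage2, stage4): stage2 after stage4 ✓
(stage2, stage6): stage2 after stage6 ✓
(stage2, stage8): stage2 after stage8 ✓
(stage2, stage9): stage2 after stage9 ✓
(stage3, stage1): stage3 after stage1 ✓
(stage3, stage4): stage3 after stage4 ✓
(stage3, stage6): stage3 after stage6 ✓
(stage3, stage8): stage3 after stage8 ✓
(stage3, stage9): stage3 after stage9 ✓
(stage4, stage6): stage4 after stage6 ✓
(stage5, stage6): stage5 after stage6 ✓
(stage7, stage4): stage7 after stage4 ✓
(stage7, stage6): stage7 after stage6 ✓
(stage7, stage8): stage7 after stage8 ✓
(stage7, stage9): stage7 after stage9 ✓
Count: 15.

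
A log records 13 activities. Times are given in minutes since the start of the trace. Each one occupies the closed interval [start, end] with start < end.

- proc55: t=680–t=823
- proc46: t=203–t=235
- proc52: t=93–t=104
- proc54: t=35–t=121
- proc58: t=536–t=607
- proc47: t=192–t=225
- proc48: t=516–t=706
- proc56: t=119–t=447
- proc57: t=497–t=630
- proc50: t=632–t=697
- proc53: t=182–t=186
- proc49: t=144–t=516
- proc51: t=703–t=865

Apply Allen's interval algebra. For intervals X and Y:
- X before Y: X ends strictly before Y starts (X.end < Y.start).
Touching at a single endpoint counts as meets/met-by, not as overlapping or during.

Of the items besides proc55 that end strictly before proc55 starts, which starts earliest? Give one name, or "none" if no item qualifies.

Target proc55 = [t=680, t=823].
proc46 [t=203, t=235] → before → candidate.
proc47 [t=192, t=225] → before → candidate.
proc48 [t=516, t=706] → overlaps → excluded.
proc49 [t=144, t=516] → before → candidate.
proc50 [t=632, t=697] → overlaps → excluded.
proc51 [t=703, t=865] → overlapped-by → excluded.
proc52 [t=93, t=104] → before → candidate.
proc53 [t=182, t=186] → before → candidate.
proc54 [t=35, t=121] → before → candidate.
proc56 [t=119, t=447] → before → candidate.
proc57 [t=497, t=630] → before → candidate.
proc58 [t=536, t=607] → before → candidate.
Among candidates, earliest start is t=35 → proc54.

proc54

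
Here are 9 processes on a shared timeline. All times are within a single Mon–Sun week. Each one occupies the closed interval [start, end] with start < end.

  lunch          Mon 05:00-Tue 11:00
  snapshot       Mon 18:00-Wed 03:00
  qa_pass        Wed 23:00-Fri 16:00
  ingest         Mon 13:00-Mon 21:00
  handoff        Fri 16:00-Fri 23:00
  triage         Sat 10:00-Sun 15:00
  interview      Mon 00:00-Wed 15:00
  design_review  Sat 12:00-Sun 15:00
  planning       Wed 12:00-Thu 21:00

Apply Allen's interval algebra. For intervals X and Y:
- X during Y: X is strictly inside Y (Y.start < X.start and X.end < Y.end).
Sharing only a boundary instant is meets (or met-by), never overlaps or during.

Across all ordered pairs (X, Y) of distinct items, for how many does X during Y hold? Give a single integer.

Checking all 72 ordered pairs for relation 'during'; matching pairs in alphabetical order:
(ingest, interview): ingest during interview ✓
(ingest, lunch): ingest during lunch ✓
(lunch, interview): lunch during interview ✓
(snapshot, interview): snapshot during interview ✓
Count: 4.

4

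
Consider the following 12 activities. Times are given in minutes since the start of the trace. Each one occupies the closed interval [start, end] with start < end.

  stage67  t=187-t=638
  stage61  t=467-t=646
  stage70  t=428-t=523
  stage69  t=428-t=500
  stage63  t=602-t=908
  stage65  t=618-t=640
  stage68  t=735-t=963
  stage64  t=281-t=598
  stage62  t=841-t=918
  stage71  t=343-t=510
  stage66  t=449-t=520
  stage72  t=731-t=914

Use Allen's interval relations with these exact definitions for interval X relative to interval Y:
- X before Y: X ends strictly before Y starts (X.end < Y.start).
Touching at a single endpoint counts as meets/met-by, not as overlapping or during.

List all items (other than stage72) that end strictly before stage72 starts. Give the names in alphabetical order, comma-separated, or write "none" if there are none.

Target stage72 = [t=731, t=914].
stage61 [t=467, t=646] → before → yes.
stage62 [t=841, t=918] → overlapped-by → no.
stage63 [t=602, t=908] → overlaps → no.
stage64 [t=281, t=598] → before → yes.
stage65 [t=618, t=640] → before → yes.
stage66 [t=449, t=520] → before → yes.
stage67 [t=187, t=638] → before → yes.
stage68 [t=735, t=963] → overlapped-by → no.
stage69 [t=428, t=500] → before → yes.
stage70 [t=428, t=523] → before → yes.
stage71 [t=343, t=510] → before → yes.
Result: stage61, stage64, stage65, stage66, stage67, stage69, stage70, stage71.

stage61, stage64, stage65, stage66, stage67, stage69, stage70, stage71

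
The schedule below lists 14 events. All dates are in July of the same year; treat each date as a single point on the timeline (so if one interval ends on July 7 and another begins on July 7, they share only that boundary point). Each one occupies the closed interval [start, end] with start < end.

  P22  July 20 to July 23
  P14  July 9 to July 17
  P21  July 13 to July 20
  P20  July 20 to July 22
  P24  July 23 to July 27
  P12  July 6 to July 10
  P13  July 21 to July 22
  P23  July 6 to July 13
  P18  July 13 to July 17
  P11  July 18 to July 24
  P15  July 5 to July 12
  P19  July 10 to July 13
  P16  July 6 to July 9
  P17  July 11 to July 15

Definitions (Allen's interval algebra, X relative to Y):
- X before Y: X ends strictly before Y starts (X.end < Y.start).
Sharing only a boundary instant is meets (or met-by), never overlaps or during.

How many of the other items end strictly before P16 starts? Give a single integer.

0

Target P16 = [July 6, July 9].
P11 [July 18, July 24] → after → no.
P12 [July 6, July 10] → started-by → no.
P13 [July 21, July 22] → after → no.
P14 [July 9, July 17] → met-by → no.
P15 [July 5, July 12] → contains → no.
P17 [July 11, July 15] → after → no.
P18 [July 13, July 17] → after → no.
P19 [July 10, July 13] → after → no.
P20 [July 20, July 22] → after → no.
P21 [July 13, July 20] → after → no.
P22 [July 20, July 23] → after → no.
P23 [July 6, July 13] → started-by → no.
P24 [July 23, July 27] → after → no.
Total: 0.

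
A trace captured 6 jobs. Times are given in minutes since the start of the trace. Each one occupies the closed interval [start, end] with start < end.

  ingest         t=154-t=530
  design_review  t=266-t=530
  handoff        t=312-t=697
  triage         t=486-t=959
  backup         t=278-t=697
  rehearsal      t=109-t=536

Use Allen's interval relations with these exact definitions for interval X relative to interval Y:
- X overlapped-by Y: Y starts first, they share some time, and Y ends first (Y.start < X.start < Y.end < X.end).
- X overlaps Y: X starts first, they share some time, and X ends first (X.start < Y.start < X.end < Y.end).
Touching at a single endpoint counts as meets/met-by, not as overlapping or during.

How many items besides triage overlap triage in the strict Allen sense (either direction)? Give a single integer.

Target triage = [t=486, t=959].
backup [t=278, t=697] → overlaps → counts.
design_review [t=266, t=530] → overlaps → counts.
handoff [t=312, t=697] → overlaps → counts.
ingest [t=154, t=530] → overlaps → counts.
rehearsal [t=109, t=536] → overlaps → counts.
Total: 5.

5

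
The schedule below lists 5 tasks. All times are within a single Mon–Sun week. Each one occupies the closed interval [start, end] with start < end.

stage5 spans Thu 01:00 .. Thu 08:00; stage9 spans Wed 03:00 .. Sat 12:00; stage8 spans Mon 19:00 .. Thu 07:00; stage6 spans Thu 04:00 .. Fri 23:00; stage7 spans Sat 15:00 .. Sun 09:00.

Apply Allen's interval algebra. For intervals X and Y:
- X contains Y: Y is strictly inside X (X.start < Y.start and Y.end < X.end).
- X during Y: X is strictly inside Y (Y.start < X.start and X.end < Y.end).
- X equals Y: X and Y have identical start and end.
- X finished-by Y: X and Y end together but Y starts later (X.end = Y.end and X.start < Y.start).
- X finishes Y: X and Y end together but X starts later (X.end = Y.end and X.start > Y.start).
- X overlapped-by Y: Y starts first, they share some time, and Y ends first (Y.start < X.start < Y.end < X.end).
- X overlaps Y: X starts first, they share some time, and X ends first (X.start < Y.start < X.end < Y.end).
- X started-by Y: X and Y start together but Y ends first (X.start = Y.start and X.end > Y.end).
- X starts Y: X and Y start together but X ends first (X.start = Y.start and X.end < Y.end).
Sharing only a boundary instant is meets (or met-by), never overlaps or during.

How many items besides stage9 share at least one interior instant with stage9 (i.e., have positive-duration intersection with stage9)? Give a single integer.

3

Target stage9 = [Wed 03:00, Sat 12:00].
stage5 [Thu 01:00, Thu 08:00] → during → counts.
stage6 [Thu 04:00, Fri 23:00] → during → counts.
stage7 [Sat 15:00, Sun 09:00] → after → no.
stage8 [Mon 19:00, Thu 07:00] → overlaps → counts.
Total: 3.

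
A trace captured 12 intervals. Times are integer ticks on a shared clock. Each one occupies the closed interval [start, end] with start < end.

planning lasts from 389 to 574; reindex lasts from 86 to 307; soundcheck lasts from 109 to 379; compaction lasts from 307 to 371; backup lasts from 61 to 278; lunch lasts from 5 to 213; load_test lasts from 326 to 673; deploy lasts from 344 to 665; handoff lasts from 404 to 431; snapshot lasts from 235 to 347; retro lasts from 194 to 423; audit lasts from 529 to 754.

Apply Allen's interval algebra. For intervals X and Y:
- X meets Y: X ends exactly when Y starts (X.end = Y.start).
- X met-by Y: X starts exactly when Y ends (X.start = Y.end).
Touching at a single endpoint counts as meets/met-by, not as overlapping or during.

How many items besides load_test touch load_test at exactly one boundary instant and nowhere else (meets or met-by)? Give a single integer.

0

Target load_test = [326, 673].
audit [529, 754] → overlapped-by → no.
backup [61, 278] → before → no.
compaction [307, 371] → overlaps → no.
deploy [344, 665] → during → no.
handoff [404, 431] → during → no.
lunch [5, 213] → before → no.
planning [389, 574] → during → no.
reindex [86, 307] → before → no.
retro [194, 423] → overlaps → no.
snapshot [235, 347] → overlaps → no.
soundcheck [109, 379] → overlaps → no.
Total: 0.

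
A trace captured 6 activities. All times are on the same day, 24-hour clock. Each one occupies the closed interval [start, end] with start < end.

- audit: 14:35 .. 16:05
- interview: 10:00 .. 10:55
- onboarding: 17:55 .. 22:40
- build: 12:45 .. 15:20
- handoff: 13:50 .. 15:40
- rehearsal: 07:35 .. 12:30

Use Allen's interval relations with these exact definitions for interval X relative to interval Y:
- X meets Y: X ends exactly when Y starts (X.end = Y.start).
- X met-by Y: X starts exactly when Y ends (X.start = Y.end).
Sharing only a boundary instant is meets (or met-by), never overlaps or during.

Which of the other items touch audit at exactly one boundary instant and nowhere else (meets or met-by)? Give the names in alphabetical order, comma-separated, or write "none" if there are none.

none

Target audit = [14:35, 16:05].
build [12:45, 15:20] → overlaps → no.
handoff [13:50, 15:40] → overlaps → no.
interview [10:00, 10:55] → before → no.
onboarding [17:55, 22:40] → after → no.
rehearsal [07:35, 12:30] → before → no.
Result: none.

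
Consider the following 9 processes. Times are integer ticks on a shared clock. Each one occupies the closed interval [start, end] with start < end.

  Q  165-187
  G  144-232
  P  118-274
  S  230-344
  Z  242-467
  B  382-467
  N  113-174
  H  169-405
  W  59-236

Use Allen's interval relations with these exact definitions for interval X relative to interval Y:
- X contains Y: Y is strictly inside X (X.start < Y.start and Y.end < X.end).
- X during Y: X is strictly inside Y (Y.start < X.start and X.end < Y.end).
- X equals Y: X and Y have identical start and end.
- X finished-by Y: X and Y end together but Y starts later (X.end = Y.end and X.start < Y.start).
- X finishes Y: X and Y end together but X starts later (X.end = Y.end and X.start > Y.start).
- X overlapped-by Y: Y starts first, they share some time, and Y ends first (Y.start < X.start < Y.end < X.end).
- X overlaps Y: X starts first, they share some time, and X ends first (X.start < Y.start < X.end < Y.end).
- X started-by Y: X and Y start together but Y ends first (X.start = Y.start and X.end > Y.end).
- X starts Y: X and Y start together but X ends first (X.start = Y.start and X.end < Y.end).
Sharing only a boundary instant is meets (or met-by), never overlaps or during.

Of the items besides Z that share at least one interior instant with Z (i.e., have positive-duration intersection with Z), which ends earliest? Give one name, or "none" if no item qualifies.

Target Z = [242, 467].
B [382, 467] → finishes → candidate.
G [144, 232] → before → excluded.
H [169, 405] → overlaps → candidate.
N [113, 174] → before → excluded.
P [118, 274] → overlaps → candidate.
Q [165, 187] → before → excluded.
S [230, 344] → overlaps → candidate.
W [59, 236] → before → excluded.
Among candidates, earliest end is 274 → P.

P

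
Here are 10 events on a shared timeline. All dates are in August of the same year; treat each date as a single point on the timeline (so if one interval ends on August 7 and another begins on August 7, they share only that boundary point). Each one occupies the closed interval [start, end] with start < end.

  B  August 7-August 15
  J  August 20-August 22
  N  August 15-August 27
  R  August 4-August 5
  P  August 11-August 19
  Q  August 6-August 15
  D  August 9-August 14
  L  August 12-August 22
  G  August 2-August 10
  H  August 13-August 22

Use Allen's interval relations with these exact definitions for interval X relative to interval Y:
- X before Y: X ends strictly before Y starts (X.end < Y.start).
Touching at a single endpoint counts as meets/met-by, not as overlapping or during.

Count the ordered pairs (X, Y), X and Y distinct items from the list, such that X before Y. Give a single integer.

Checking all 90 ordered pairs for relation 'before'; matching pairs in alphabetical order:
(B, J): B before J ✓
(D, J): D before J ✓
(D, N): D before N ✓
(G, H): G before H ✓
(G, J): G before J ✓
(G, L): G before L ✓
(G, N): G before N ✓
(G, P): G before P ✓
(P, J): P before J ✓
(Q, J): Q before J ✓
(R, B): R before B ✓
(R, D): R before D ✓
(R, H): R before H ✓
(R, J): R before J ✓
(R, L): R before L ✓
(R, N): R before N ✓
(R, P): R before P ✓
(R, Q): R before Q ✓
Count: 18.

18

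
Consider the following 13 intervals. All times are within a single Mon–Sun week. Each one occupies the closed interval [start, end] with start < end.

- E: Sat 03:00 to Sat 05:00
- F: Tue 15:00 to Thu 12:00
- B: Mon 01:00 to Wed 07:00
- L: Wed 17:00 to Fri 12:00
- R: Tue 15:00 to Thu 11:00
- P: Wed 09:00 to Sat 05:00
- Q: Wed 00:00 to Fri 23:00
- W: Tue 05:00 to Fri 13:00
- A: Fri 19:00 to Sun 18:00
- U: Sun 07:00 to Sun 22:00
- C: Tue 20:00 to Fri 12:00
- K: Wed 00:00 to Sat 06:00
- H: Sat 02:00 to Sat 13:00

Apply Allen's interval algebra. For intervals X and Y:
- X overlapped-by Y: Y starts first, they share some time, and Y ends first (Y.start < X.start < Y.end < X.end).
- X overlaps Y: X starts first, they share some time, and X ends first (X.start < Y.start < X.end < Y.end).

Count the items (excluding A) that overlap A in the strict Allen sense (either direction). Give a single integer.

4

Target A = [Fri 19:00, Sun 18:00].
B [Mon 01:00, Wed 07:00] → before → no.
C [Tue 20:00, Fri 12:00] → before → no.
E [Sat 03:00, Sat 05:00] → during → no.
F [Tue 15:00, Thu 12:00] → before → no.
H [Sat 02:00, Sat 13:00] → during → no.
K [Wed 00:00, Sat 06:00] → overlaps → counts.
L [Wed 17:00, Fri 12:00] → before → no.
P [Wed 09:00, Sat 05:00] → overlaps → counts.
Q [Wed 00:00, Fri 23:00] → overlaps → counts.
R [Tue 15:00, Thu 11:00] → before → no.
U [Sun 07:00, Sun 22:00] → overlapped-by → counts.
W [Tue 05:00, Fri 13:00] → before → no.
Total: 4.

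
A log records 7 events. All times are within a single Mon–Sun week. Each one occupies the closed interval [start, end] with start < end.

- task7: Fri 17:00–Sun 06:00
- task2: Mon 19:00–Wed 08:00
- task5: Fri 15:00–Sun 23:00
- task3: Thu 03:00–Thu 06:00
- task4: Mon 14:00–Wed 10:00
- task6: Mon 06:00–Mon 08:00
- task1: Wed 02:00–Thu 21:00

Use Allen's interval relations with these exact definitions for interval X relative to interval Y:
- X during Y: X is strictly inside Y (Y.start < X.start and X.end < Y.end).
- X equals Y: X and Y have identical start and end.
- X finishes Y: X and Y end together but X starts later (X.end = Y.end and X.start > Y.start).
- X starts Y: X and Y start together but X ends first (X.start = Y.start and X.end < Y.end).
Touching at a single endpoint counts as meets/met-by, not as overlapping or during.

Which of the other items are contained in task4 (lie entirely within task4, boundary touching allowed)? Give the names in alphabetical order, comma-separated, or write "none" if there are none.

task2

Target task4 = [Mon 14:00, Wed 10:00].
task1 [Wed 02:00, Thu 21:00] → overlapped-by → no.
task2 [Mon 19:00, Wed 08:00] → during → yes.
task3 [Thu 03:00, Thu 06:00] → after → no.
task5 [Fri 15:00, Sun 23:00] → after → no.
task6 [Mon 06:00, Mon 08:00] → before → no.
task7 [Fri 17:00, Sun 06:00] → after → no.
Result: task2.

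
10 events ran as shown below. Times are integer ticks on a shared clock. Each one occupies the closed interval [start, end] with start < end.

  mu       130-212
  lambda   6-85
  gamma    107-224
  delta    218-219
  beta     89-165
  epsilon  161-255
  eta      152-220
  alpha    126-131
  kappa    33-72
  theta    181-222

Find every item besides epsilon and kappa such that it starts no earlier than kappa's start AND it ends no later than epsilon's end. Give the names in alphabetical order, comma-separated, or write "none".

Conditions: its start is no earlier than kappa's start (X.start >= 33) AND its end is no later than epsilon's end (X.end <= 255).
alpha: start 126 >= 33? ✓; end 131 <= 255? ✓ → yes.
beta: start 89 >= 33? ✓; end 165 <= 255? ✓ → yes.
delta: start 218 >= 33? ✓; end 219 <= 255? ✓ → yes.
eta: start 152 >= 33? ✓; end 220 <= 255? ✓ → yes.
gamma: start 107 >= 33? ✓; end 224 <= 255? ✓ → yes.
lambda: start 6 >= 33? ✗; end 85 <= 255? ✓ → no.
mu: start 130 >= 33? ✓; end 212 <= 255? ✓ → yes.
theta: start 181 >= 33? ✓; end 222 <= 255? ✓ → yes.
Result: alpha, beta, delta, eta, gamma, mu, theta.

alpha, beta, delta, eta, gamma, mu, theta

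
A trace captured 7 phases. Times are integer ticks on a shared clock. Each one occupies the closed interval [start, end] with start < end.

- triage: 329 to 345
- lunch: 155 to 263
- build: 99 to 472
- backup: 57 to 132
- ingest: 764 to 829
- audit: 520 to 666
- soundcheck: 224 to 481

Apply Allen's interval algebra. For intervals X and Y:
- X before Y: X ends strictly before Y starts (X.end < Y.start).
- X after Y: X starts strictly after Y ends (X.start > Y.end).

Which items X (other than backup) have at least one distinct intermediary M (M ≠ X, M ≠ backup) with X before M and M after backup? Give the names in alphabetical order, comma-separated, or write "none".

Target backup = [57, 132].
Intermediaries M with M after backup: audit, ingest, lunch, soundcheck, triage.
Via audit — items with X before audit: build, lunch, soundcheck, triage.
Via ingest — items with X before ingest: audit, build, lunch, soundcheck, triage.
Via lunch — items with X before lunch: none.
Via soundcheck — items with X before soundcheck: none.
Via triage — items with X before triage: lunch.
Union: audit, build, lunch, soundcheck, triage.

audit, build, lunch, soundcheck, triage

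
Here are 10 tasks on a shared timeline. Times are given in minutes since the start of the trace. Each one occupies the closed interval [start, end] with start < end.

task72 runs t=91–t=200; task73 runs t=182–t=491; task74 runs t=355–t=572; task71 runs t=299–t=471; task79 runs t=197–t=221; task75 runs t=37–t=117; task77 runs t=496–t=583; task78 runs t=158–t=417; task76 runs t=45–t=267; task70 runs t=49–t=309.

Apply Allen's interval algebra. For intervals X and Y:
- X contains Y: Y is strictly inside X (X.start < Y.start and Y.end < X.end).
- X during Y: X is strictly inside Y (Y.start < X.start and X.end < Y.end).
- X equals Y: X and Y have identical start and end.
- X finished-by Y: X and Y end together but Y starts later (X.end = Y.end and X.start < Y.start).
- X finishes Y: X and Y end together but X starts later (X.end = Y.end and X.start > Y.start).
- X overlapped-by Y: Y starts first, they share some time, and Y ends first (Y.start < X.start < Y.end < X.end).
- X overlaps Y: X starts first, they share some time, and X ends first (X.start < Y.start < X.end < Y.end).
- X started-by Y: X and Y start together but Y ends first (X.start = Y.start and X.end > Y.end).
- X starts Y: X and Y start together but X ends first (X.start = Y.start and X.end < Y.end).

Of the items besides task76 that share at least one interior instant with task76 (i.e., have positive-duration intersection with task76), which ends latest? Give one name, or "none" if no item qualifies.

task73

Target task76 = [t=45, t=267].
task70 [t=49, t=309] → overlapped-by → candidate.
task71 [t=299, t=471] → after → excluded.
task72 [t=91, t=200] → during → candidate.
task73 [t=182, t=491] → overlapped-by → candidate.
task74 [t=355, t=572] → after → excluded.
task75 [t=37, t=117] → overlaps → candidate.
task77 [t=496, t=583] → after → excluded.
task78 [t=158, t=417] → overlapped-by → candidate.
task79 [t=197, t=221] → during → candidate.
Among candidates, latest end is t=491 → task73.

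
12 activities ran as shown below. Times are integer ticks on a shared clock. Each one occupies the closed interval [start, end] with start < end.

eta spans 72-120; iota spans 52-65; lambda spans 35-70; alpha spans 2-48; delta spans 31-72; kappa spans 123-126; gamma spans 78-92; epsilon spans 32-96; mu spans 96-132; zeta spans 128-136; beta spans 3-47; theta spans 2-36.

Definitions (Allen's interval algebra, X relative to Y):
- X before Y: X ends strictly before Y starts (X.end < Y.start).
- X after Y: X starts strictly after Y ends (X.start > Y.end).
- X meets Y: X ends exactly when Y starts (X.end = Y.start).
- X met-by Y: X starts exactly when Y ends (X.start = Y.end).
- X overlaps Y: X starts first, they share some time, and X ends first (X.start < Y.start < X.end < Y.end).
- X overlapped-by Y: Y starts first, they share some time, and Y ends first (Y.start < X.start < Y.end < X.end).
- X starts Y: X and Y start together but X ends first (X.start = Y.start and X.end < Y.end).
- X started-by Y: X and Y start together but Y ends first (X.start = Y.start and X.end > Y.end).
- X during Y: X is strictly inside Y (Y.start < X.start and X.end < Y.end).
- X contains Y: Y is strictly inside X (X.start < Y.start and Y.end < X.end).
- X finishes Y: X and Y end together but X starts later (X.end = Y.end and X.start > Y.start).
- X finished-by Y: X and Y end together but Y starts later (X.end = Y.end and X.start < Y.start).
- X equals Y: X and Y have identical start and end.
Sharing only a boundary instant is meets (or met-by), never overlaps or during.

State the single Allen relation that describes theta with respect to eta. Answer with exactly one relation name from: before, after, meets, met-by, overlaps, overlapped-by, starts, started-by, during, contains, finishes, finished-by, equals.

before

theta = [2, 36]; eta = [72, 120].
Compare endpoints: theta.start < eta.start, theta.start < eta.end, theta.end < eta.start, theta.end < eta.end.
That pattern is 'before'.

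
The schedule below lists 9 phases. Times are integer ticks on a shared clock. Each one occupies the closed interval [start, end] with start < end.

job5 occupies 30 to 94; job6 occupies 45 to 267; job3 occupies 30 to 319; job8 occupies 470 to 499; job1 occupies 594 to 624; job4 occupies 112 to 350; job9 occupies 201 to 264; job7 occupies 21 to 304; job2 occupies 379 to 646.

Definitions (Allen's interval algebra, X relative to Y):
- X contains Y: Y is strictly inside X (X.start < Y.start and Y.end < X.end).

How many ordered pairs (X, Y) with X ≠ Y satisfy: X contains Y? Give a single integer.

9

Checking all 72 ordered pairs for relation 'contains'; matching pairs in alphabetical order:
(job2, job1): job2 contains job1 ✓
(job2, job8): job2 contains job8 ✓
(job3, job6): job3 contains job6 ✓
(job3, job9): job3 contains job9 ✓
(job4, job9): job4 contains job9 ✓
(job6, job9): job6 contains job9 ✓
(job7, job5): job7 contains job5 ✓
(job7, job6): job7 contains job6 ✓
(job7, job9): job7 contains job9 ✓
Count: 9.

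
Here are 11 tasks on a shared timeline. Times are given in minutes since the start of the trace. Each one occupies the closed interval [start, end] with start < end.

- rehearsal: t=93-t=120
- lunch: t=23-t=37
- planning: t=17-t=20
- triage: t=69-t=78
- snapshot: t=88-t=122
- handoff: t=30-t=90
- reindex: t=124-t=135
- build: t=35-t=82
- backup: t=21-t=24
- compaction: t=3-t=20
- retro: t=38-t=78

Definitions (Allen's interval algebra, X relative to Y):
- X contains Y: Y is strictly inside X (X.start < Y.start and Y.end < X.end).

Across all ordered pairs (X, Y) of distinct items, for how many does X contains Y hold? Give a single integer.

6

Checking all 110 ordered pairs for relation 'contains'; matching pairs in alphabetical order:
(build, retro): build contains retro ✓
(build, triage): build contains triage ✓
(handoff, build): handoff contains build ✓
(handoff, retro): handoff contains retro ✓
(handoff, triage): handoff contains triage ✓
(snapshot, rehearsal): snapshot contains rehearsal ✓
Count: 6.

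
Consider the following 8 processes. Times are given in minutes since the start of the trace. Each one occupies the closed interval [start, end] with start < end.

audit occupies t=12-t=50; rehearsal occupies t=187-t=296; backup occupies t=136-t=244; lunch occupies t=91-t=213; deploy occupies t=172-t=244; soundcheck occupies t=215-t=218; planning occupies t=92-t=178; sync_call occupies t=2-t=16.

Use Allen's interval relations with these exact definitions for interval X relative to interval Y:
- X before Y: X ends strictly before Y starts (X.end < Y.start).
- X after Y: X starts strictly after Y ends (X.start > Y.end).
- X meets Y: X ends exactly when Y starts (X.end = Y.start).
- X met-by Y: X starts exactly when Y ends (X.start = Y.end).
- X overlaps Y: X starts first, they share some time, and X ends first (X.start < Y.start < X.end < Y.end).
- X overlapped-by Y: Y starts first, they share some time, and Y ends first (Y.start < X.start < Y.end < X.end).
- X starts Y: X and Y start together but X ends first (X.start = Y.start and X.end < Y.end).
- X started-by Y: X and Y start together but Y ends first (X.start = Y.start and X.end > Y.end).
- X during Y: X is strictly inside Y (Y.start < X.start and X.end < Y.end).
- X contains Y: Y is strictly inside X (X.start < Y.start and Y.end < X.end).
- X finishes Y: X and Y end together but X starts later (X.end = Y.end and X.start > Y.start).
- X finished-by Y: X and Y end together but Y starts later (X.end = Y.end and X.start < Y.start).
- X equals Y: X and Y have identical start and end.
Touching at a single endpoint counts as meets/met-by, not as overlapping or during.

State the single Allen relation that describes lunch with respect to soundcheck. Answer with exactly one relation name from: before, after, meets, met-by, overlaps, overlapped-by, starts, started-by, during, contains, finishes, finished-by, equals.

before

lunch = [t=91, t=213]; soundcheck = [t=215, t=218].
Compare endpoints: lunch.start < soundcheck.start, lunch.start < soundcheck.end, lunch.end < soundcheck.start, lunch.end < soundcheck.end.
That pattern is 'before'.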